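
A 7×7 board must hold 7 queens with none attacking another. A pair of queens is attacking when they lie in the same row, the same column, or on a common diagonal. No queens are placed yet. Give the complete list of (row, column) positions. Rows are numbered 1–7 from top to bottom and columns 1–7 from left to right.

(1,6) (2,1) (3,3) (4,5) (5,7) (6,2) (7,4)

Row 1: Safe: 1, 2, 3, 4, 5, 6, 7. Place at column 6.
Row 2: attacked by (1,6)→{5,6,7}. Safe: 1, 2, 3, 4. Place at column 1.
Row 3: attacked by (1,6)→{4,6}; (2,1)→{1,2}. Safe: 3, 5, 7. Place at column 3.
Row 4: attacked by (1,6)→{3,6}; (2,1)→{1,3}; (3,3)→{2,3,4}. Safe: 5, 7. Place at column 5.
Row 5: attacked by (1,6)→{2,6}; (2,1)→{1,4}; (3,3)→{1,3,5}; (4,5)→{4,5,6}. Safe: 7. Place at column 7.
Row 6: attacked by (1,6)→{1,6}; (2,1)→{1,5}; (3,3)→{3,6}; (4,5)→{3,5,7}; (5,7)→{6,7}. Safe: 2, 4. Place at column 2.
Row 7: attacked by (1,6)→{6}; (2,1)→{1,6}; (3,3)→{3,7}; (4,5)→{2,5}; (5,7)→{5,7}; (6,2)→{1,2,3}. Safe: 4. Place at column 4.
Columns [6, 1, 3, 5, 7, 2, 4], r−c [-5, 1, 0, -1, -2, 4, 3], r+c [7, 3, 6, 9, 12, 8, 11] are all distinct, so no two queens attack.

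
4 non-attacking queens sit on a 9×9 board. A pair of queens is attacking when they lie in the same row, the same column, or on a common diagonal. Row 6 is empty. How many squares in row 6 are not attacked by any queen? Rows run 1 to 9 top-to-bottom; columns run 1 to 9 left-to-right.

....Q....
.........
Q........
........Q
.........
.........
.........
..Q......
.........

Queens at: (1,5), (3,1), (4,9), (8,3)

3

(1,5) attacks row 6 at column 5.
(3,1) attacks row 6 at column 1 and diagonals 4.
(4,9) attacks row 6 at column 9 and diagonals 7.
(8,3) attacks row 6 at column 3 and diagonals 1, 5.
Attacked columns: {1, 3, 4, 5, 7, 9}. Safe: {2, 6, 8}.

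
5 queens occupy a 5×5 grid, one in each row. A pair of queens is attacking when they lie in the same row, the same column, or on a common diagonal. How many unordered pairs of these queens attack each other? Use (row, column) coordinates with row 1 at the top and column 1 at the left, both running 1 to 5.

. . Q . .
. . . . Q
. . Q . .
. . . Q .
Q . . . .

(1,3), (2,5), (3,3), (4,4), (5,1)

Same column: (1,3)–(3,3) (column 3).
Same diagonal: (3,3)–(4,4) (|3−4| = |3−4| = 1); (3,3)–(5,1) (|3−5| = |3−1| = 2).
Total attacking pairs: 3.

3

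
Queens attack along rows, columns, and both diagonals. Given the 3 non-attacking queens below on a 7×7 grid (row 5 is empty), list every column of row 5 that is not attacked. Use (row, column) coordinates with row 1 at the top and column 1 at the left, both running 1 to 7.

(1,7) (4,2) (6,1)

(1,7) attacks row 5 at column 7 and diagonals 3.
(4,2) attacks row 5 at column 2 and diagonals 1, 3.
(6,1) attacks row 5 at column 1 and diagonals 2.
Attacked columns: {1, 2, 3, 7}. Safe: {4, 5, 6}.

columns 4, 5, 6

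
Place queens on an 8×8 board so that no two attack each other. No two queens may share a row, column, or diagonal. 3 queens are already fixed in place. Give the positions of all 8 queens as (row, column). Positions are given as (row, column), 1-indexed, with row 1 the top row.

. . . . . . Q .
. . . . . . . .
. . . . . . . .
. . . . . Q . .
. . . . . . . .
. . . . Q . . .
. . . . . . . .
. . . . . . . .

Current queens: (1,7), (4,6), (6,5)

(1,7) (2,3) (3,1) (4,6) (5,8) (6,5) (7,2) (8,4)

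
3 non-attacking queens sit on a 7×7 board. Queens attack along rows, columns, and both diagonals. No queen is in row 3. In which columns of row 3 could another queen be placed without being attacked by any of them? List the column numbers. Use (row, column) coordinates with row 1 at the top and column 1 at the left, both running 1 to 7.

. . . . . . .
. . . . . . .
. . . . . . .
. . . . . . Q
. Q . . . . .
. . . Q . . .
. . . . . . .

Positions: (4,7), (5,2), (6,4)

columns 3, 5

(4,7) attacks row 3 at column 7 and diagonals 6.
(5,2) attacks row 3 at column 2 and diagonals 4.
(6,4) attacks row 3 at column 4 and diagonals 1, 7.
Attacked columns: {1, 2, 4, 6, 7}. Safe: {3, 5}.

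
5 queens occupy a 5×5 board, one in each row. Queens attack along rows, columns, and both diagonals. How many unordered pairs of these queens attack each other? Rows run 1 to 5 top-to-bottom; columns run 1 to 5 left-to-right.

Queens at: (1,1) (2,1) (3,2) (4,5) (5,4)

5

Same column: (1,1)–(2,1) (column 1).
Same diagonal: (2,1)–(3,2) (|2−3| = |1−2| = 1); (2,1)–(5,4) (|2−5| = |1−4| = 3); (3,2)–(5,4) (|3−5| = |2−4| = 2); (4,5)–(5,4) (|4−5| = |5−4| = 1).
Total attacking pairs: 5.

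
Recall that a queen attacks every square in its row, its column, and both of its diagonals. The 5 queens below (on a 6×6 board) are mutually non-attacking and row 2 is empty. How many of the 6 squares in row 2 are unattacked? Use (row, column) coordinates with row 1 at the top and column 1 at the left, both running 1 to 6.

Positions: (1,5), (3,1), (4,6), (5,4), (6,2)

1

(1,5) attacks row 2 at column 5 and diagonals 4, 6.
(3,1) attacks row 2 at column 1 and diagonals 2.
(4,6) attacks row 2 at column 6 and diagonals 4.
(5,4) attacks row 2 at column 4 and diagonals 1.
(6,2) attacks row 2 at column 2 and diagonals 6.
Attacked columns: {1, 2, 4, 5, 6}. Safe: {3}.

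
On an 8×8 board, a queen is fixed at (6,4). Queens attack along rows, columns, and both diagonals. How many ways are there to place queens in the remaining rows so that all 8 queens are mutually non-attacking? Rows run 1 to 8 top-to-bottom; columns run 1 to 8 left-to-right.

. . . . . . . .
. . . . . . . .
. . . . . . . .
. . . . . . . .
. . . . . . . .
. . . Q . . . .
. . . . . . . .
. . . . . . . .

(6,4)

Branch on row 1: col 1 → 2; col 2 → 2; col 3 → 3; col 5 → 1; col 6 → 2; col 7 → 2; col 8 → 0.
Sum: 2 + 2 + 3 + 1 + 2 + 2 + 0 = 12.

12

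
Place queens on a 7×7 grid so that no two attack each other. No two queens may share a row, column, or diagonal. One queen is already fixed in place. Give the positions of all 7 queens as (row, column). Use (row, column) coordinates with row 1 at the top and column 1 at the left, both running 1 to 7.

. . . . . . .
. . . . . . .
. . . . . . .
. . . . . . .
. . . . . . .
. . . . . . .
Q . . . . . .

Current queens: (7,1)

(1,5) (2,2) (3,6) (4,3) (5,7) (6,4) (7,1)

Row 1: attacked by (7,1)→{1,7}. Safe: 2, 3, 4, 5, 6. Place at column 5.
Row 2: attacked by (1,5)→{4,5,6}; (7,1)→{1,6}. Safe: 2, 3, 7. Place at column 2.
Row 3: attacked by (1,5)→{3,5,7}; (2,2)→{1,2,3}; (7,1)→{1,5}. Safe: 4, 6. Place at column 6.
Row 4: attacked by (1,5)→{2,5}; (2,2)→{2,4}; (3,6)→{5,6,7}; (7,1)→{1,4}. Safe: 3. Place at column 3.
Row 5: attacked by (1,5)→{1,5}; (2,2)→{2,5}; (3,6)→{4,6}; (4,3)→{2,3,4}; (7,1)→{1,3}. Safe: 7. Place at column 7.
Row 6: attacked by (1,5)→{5}; (2,2)→{2,6}; (3,6)→{3,6}; (4,3)→{1,3,5}; (5,7)→{6,7}; (7,1)→{1,2}. Safe: 4. Place at column 4.
Columns [5, 2, 6, 3, 7, 4, 1], r−c [-4, 0, -3, 1, -2, 2, 6], r+c [6, 4, 9, 7, 12, 10, 8] are all distinct, so no two queens attack.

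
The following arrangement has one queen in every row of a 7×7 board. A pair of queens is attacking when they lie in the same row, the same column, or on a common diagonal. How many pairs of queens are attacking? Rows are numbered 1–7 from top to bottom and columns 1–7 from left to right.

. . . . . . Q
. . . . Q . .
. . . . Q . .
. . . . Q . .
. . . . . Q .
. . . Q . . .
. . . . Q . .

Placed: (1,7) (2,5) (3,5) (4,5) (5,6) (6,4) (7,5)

Same column: (2,5)–(3,5) (column 5); (2,5)–(4,5) (column 5); (2,5)–(7,5) (column 5); (3,5)–(4,5) (column 5); (3,5)–(7,5) (column 5); (4,5)–(7,5) (column 5).
Same diagonal: (1,7)–(3,5) (|1−3| = |7−5| = 2); (4,5)–(5,6) (|4−5| = |5−6| = 1); (6,4)–(7,5) (|6−7| = |4−5| = 1).
Total attacking pairs: 9.

9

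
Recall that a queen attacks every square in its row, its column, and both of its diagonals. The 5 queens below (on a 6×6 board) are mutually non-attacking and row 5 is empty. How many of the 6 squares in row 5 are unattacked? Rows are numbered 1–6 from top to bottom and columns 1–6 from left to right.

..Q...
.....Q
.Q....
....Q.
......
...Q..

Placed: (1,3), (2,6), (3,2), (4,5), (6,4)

1

(1,3) attacks row 5 at column 3.
(2,6) attacks row 5 at column 6 and diagonals 3.
(3,2) attacks row 5 at column 2 and diagonals 4.
(4,5) attacks row 5 at column 5 and diagonals 4, 6.
(6,4) attacks row 5 at column 4 and diagonals 3, 5.
Attacked columns: {2, 3, 4, 5, 6}. Safe: {1}.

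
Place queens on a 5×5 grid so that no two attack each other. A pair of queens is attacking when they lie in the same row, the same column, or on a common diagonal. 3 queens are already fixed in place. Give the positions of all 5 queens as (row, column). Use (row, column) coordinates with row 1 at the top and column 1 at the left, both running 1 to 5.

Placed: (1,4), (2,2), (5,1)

(1,4) (2,2) (3,5) (4,3) (5,1)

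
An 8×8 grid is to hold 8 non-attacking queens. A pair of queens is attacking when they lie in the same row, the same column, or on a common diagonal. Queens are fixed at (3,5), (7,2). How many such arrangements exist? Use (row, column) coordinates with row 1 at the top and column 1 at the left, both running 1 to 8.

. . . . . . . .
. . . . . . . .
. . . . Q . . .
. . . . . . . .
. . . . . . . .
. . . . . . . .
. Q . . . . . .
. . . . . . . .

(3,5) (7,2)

Branch on row 1: col 1 → 0; col 4 → 1; col 6 → 2.
Sum: 0 + 1 + 2 = 3.

3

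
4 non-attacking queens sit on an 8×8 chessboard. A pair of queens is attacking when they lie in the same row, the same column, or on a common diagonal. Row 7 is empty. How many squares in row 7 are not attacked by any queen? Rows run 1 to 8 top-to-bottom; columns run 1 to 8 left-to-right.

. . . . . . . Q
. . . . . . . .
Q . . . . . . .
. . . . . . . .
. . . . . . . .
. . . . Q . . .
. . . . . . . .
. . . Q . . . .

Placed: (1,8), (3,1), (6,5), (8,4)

(1,8) attacks row 7 at column 8 and diagonals 2.
(3,1) attacks row 7 at column 1 and diagonals 5.
(6,5) attacks row 7 at column 5 and diagonals 4, 6.
(8,4) attacks row 7 at column 4 and diagonals 3, 5.
Attacked columns: {1, 2, 3, 4, 5, 6, 8}. Safe: {7}.

1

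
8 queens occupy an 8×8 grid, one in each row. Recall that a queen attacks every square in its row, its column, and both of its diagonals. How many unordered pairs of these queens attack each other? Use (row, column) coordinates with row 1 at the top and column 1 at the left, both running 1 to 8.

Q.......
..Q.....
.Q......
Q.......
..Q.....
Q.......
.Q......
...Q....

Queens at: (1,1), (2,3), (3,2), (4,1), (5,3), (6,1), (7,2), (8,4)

9

Same column: (1,1)–(4,1) (column 1); (1,1)–(6,1) (column 1); (2,3)–(5,3) (column 3); (3,2)–(7,2) (column 2); (4,1)–(6,1) (column 1).
Same diagonal: (2,3)–(3,2) (|2−3| = |3−2| = 1); (2,3)–(4,1) (|2−4| = |3−1| = 2); (3,2)–(4,1) (|3−4| = |2−1| = 1); (6,1)–(7,2) (|6−7| = |1−2| = 1).
Total attacking pairs: 9.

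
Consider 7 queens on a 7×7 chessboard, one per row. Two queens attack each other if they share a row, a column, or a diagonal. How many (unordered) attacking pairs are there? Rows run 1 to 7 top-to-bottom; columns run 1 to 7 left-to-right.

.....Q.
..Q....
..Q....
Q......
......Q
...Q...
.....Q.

3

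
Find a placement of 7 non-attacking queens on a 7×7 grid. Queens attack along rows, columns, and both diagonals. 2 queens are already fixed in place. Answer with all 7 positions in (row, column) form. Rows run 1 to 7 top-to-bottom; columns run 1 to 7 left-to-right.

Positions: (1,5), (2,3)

(1,5) (2,3) (3,1) (4,6) (5,4) (6,2) (7,7)

Row 3: attacked by (1,5)→{3,5,7}; (2,3)→{2,3,4}. Safe: 1, 6. Place at column 1.
Row 4: attacked by (1,5)→{2,5}; (2,3)→{1,3,5}; (3,1)→{1,2}. Safe: 4, 6, 7. Place at column 6.
Row 5: attacked by (1,5)→{1,5}; (2,3)→{3,6}; (3,1)→{1,3}; (4,6)→{5,6,7}. Safe: 2, 4. Place at column 4.
Row 6: attacked by (1,5)→{5}; (2,3)→{3,7}; (3,1)→{1,4}; (4,6)→{4,6}; (5,4)→{3,4,5}. Safe: 2. Place at column 2.
Row 7: attacked by (1,5)→{5}; (2,3)→{3}; (3,1)→{1,5}; (4,6)→{3,6}; (5,4)→{2,4,6}; (6,2)→{1,2,3}. Safe: 7. Place at column 7.
Columns [5, 3, 1, 6, 4, 2, 7], r−c [-4, -1, 2, -2, 1, 4, 0], r+c [6, 5, 4, 10, 9, 8, 14] are all distinct, so no two queens attack.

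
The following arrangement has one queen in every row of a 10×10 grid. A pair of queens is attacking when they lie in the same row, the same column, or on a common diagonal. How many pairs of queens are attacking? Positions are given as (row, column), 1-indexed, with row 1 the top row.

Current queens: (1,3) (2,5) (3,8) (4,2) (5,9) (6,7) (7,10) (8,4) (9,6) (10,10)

2

Same column: (7,10)–(10,10) (column 10).
Same diagonal: (2,5)–(7,10) (|2−7| = |5−10| = 5).
Total attacking pairs: 2.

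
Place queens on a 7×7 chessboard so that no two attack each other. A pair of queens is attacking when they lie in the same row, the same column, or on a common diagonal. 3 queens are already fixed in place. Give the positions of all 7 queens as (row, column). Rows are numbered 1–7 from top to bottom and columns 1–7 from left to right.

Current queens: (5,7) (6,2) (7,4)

Row 1: attacked by (5,7)→{3,7}; (6,2)→{2,7}; (7,4)→{4}. Safe: 1, 5, 6. Place at column 6.
Row 2: attacked by (1,6)→{5,6,7}; (5,7)→{4,7}; (6,2)→{2,6}; (7,4)→{4}. Safe: 1, 3. Place at column 1.
Row 3: attacked by (1,6)→{4,6}; (2,1)→{1,2}; (5,7)→{5,7}; (6,2)→{2,5}; (7,4)→{4}. Safe: 3. Place at column 3.
Row 4: attacked by (1,6)→{3,6}; (2,1)→{1,3}; (3,3)→{2,3,4}; (5,7)→{6,7}; (6,2)→{2,4}; (7,4)→{1,4,7}. Safe: 5. Place at column 5.
Columns [6, 1, 3, 5, 7, 2, 4], r−c [-5, 1, 0, -1, -2, 4, 3], r+c [7, 3, 6, 9, 12, 8, 11] are all distinct, so no two queens attack.

(1,6) (2,1) (3,3) (4,5) (5,7) (6,2) (7,4)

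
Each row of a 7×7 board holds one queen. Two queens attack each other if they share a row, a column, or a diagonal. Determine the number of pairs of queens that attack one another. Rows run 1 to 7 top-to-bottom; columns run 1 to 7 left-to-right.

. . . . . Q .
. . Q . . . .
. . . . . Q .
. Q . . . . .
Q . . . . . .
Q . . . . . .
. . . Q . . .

4

Same column: (1,6)–(3,6) (column 6); (5,1)–(6,1) (column 1).
Same diagonal: (1,6)–(6,1) (|1−6| = |6−1| = 5); (4,2)–(5,1) (|4−5| = |2−1| = 1).
Total attacking pairs: 4.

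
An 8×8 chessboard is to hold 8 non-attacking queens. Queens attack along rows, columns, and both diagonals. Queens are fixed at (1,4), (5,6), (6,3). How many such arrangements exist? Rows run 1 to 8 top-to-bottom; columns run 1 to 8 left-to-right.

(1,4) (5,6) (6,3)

1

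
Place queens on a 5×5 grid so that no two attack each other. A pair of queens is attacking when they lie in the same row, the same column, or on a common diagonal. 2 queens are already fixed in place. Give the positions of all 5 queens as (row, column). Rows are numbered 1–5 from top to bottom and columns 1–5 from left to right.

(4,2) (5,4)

Row 1: attacked by (4,2)→{2,5}; (5,4)→{4}. Safe: 1, 3. Place at column 1.
Row 2: attacked by (1,1)→{1,2}; (4,2)→{2,4}; (5,4)→{1,4}. Safe: 3, 5. Place at column 3.
Row 3: attacked by (1,1)→{1,3}; (2,3)→{2,3,4}; (4,2)→{1,2,3}; (5,4)→{2,4}. Safe: 5. Place at column 5.
Columns [1, 3, 5, 2, 4], r−c [0, -1, -2, 2, 1], r+c [2, 5, 8, 6, 9] are all distinct, so no two queens attack.

(1,1) (2,3) (3,5) (4,2) (5,4)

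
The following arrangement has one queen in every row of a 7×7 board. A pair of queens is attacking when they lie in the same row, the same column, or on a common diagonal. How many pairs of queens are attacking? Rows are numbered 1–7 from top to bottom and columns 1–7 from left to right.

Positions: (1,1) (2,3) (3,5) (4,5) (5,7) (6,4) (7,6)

3

Same column: (3,5)–(4,5) (column 5).
Same diagonal: (2,3)–(4,5) (|2−4| = |3−5| = 2); (3,5)–(5,7) (|3−5| = |5−7| = 2).
Total attacking pairs: 3.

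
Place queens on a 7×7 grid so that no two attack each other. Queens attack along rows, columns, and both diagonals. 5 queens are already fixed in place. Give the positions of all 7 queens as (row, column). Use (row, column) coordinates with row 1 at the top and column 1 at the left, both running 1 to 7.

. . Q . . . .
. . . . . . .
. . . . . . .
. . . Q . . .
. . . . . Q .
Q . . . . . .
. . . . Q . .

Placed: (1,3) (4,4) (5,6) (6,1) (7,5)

Row 2: attacked by (1,3)→{2,3,4}; (4,4)→{2,4,6}; (5,6)→{3,6}; (6,1)→{1,5}; (7,5)→{5}. Safe: 7. Place at column 7.
Row 3: attacked by (1,3)→{1,3,5}; (2,7)→{6,7}; (4,4)→{3,4,5}; (5,6)→{4,6}; (6,1)→{1,4}; (7,5)→{1,5}. Safe: 2. Place at column 2.
Columns [3, 7, 2, 4, 6, 1, 5], r−c [-2, -5, 1, 0, -1, 5, 2], r+c [4, 9, 5, 8, 11, 7, 12] are all distinct, so no two queens attack.

(1,3) (2,7) (3,2) (4,4) (5,6) (6,1) (7,5)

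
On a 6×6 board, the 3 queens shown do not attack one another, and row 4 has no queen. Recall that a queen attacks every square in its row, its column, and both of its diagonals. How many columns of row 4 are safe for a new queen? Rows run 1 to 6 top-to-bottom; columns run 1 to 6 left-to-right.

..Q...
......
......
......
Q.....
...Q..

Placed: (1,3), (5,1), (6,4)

1

(1,3) attacks row 4 at column 3 and diagonals 6.
(5,1) attacks row 4 at column 1 and diagonals 2.
(6,4) attacks row 4 at column 4 and diagonals 2, 6.
Attacked columns: {1, 2, 3, 4, 6}. Safe: {5}.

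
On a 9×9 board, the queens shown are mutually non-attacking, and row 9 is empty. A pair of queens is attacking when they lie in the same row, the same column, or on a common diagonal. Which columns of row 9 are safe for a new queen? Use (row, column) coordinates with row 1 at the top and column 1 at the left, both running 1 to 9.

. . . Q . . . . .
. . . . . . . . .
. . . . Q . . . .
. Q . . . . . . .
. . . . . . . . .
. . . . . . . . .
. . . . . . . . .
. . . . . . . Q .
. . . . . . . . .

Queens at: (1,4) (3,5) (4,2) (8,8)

columns 1, 3, 6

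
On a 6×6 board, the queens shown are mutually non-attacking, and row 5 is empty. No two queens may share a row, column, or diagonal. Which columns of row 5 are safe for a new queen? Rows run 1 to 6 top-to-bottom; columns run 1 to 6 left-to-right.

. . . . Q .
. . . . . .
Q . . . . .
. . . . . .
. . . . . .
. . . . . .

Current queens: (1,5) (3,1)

columns 2, 4, 6

(1,5) attacks row 5 at column 5 and diagonals 1.
(3,1) attacks row 5 at column 1 and diagonals 3.
Attacked columns: {1, 3, 5}. Safe: {2, 4, 6}.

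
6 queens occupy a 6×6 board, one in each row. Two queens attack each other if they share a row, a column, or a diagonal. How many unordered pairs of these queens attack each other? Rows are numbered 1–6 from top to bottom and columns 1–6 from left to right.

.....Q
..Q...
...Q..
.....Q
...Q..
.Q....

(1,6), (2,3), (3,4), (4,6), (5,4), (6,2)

Same column: (1,6)–(4,6) (column 6); (3,4)–(5,4) (column 4).
Same diagonal: (1,6)–(3,4) (|1−3| = |6−4| = 2); (2,3)–(3,4) (|2−3| = |3−4| = 1).
Total attacking pairs: 4.

4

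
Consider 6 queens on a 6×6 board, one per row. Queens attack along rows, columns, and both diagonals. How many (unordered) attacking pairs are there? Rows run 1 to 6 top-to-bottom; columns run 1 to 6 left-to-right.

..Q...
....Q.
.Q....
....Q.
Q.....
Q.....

Same column: (2,5)–(4,5) (column 5); (5,1)–(6,1) (column 1).
Same diagonal: (2,5)–(6,1) (|2−6| = |5−1| = 4).
Total attacking pairs: 3.

3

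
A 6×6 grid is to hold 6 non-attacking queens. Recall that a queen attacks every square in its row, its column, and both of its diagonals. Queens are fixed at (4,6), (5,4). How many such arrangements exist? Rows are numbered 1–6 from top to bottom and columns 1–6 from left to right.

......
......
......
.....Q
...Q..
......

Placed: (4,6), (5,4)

Branch on row 1: col 1 → 0; col 2 → 0; col 5 → 1.
Sum: 0 + 0 + 1 = 1.

1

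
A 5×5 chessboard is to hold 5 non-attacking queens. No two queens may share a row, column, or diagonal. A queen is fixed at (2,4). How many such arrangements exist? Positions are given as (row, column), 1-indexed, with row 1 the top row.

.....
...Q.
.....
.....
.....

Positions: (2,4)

2

Branch on row 1: col 1 → 1; col 2 → 1.
Sum: 1 + 1 = 2.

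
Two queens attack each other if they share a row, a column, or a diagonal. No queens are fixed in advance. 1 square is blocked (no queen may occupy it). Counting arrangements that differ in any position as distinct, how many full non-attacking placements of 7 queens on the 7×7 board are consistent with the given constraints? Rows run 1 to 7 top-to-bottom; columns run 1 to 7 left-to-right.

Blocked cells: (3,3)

34

Branch on row 1: col 1 → 4; col 2 → 5; col 3 → 6; col 4 → 4; col 5 → 6; col 6 → 6; col 7 → 3.
Sum: 4 + 5 + 6 + 4 + 6 + 6 + 3 = 34.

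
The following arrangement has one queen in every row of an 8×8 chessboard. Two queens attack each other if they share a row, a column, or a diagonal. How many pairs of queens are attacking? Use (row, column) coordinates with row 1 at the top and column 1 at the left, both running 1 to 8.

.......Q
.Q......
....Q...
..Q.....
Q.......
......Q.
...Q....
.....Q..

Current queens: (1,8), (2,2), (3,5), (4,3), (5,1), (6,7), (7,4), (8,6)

All columns are distinct and no two queens satisfy |Δrow| = |Δcol|, so no pair attacks.

0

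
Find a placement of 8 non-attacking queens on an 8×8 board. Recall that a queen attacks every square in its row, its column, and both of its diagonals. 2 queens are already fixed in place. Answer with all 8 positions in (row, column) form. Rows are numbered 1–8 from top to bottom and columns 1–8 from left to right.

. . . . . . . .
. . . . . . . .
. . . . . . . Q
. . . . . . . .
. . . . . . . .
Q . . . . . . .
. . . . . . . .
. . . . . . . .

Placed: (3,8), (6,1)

Row 1: attacked by (3,8)→{6,8}; (6,1)→{1,6}. Safe: 2, 3, 4, 5, 7. Place at column 7.
Row 2: attacked by (1,7)→{6,7,8}; (3,8)→{7,8}; (6,1)→{1,5}. Safe: 2, 3, 4. Place at column 3.
Row 4: attacked by (1,7)→{4,7}; (2,3)→{1,3,5}; (3,8)→{7,8}; (6,1)→{1,3}. Safe: 2, 6. Place at column 2.
Row 5: attacked by (1,7)→{3,7}; (2,3)→{3,6}; (3,8)→{6,8}; (4,2)→{1,2,3}; (6,1)→{1,2}. Safe: 4, 5. Place at column 5.
Row 7: attacked by (1,7)→{1,7}; (2,3)→{3,8}; (3,8)→{4,8}; (4,2)→{2,5}; (5,5)→{3,5,7}; (6,1)→{1,2}. Safe: 6. Place at column 6.
Row 8: attacked by (1,7)→{7}; (2,3)→{3}; (3,8)→{3,8}; (4,2)→{2,6}; (5,5)→{2,5,8}; (6,1)→{1,3}; (7,6)→{5,6,7}. Safe: 4. Place at column 4.
Columns [7, 3, 8, 2, 5, 1, 6, 4], r−c [-6, -1, -5, 2, 0, 5, 1, 4], r+c [8, 5, 11, 6, 10, 7, 13, 12] are all distinct, so no two queens attack.

(1,7) (2,3) (3,8) (4,2) (5,5) (6,1) (7,6) (8,4)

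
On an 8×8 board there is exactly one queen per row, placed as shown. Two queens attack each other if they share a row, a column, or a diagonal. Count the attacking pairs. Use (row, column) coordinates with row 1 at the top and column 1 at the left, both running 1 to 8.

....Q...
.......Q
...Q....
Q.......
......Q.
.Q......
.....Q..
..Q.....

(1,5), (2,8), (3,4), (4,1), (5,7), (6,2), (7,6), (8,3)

0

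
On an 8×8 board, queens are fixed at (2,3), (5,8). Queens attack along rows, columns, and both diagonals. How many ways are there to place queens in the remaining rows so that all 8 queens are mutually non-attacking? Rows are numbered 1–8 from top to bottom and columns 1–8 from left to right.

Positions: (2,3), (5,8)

Branch on row 1: col 1 → 0; col 5 → 1; col 6 → 1; col 7 → 1.
Sum: 0 + 1 + 1 + 1 = 3.

3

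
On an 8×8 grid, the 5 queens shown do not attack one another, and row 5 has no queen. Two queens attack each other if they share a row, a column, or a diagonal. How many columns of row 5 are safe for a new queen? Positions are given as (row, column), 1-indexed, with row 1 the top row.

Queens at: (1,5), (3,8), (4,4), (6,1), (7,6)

1

(1,5) attacks row 5 at column 5 and diagonals 1.
(3,8) attacks row 5 at column 8 and diagonals 6.
(4,4) attacks row 5 at column 4 and diagonals 3, 5.
(6,1) attacks row 5 at column 1 and diagonals 2.
(7,6) attacks row 5 at column 6 and diagonals 4, 8.
Attacked columns: {1, 2, 3, 4, 5, 6, 8}. Safe: {7}.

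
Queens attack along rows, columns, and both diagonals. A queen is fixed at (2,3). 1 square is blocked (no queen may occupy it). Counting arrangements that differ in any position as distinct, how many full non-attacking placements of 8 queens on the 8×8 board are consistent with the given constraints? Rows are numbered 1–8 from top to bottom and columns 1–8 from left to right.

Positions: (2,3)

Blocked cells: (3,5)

12

Branch on row 1: col 1 → 0; col 5 → 3; col 6 → 6; col 7 → 2; col 8 → 1.
Sum: 0 + 3 + 6 + 2 + 1 = 12.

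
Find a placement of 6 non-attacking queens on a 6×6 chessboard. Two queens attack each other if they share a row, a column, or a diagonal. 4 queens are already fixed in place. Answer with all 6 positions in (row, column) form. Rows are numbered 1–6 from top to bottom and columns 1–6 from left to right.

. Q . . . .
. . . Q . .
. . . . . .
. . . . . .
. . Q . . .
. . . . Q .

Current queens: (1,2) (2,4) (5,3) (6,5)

(1,2) (2,4) (3,6) (4,1) (5,3) (6,5)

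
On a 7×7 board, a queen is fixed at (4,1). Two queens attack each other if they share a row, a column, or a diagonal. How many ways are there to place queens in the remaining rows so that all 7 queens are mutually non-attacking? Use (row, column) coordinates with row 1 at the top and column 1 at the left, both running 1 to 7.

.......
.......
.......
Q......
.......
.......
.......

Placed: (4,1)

Branch on row 1: col 2 → 2; col 3 → 1; col 5 → 0; col 6 → 2; col 7 → 1.
Sum: 2 + 1 + 0 + 2 + 1 = 6.

6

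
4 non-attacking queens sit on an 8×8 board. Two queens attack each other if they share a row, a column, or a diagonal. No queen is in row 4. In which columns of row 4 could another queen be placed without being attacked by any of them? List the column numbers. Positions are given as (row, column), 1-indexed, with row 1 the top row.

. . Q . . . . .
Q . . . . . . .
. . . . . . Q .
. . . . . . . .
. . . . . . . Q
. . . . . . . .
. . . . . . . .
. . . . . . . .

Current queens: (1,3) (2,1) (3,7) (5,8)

(1,3) attacks row 4 at column 3 and diagonals 6.
(2,1) attacks row 4 at column 1 and diagonals 3.
(3,7) attacks row 4 at column 7 and diagonals 6, 8.
(5,8) attacks row 4 at column 8 and diagonals 7.
Attacked columns: {1, 3, 6, 7, 8}. Safe: {2, 4, 5}.

columns 2, 4, 5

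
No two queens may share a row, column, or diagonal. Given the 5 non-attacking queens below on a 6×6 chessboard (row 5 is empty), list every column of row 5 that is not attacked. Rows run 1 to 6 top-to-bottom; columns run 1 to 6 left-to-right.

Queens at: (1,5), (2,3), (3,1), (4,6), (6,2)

columns 4

(1,5) attacks row 5 at column 5 and diagonals 1.
(2,3) attacks row 5 at column 3 and diagonals 6.
(3,1) attacks row 5 at column 1 and diagonals 3.
(4,6) attacks row 5 at column 6 and diagonals 5.
(6,2) attacks row 5 at column 2 and diagonals 1, 3.
Attacked columns: {1, 2, 3, 5, 6}. Safe: {4}.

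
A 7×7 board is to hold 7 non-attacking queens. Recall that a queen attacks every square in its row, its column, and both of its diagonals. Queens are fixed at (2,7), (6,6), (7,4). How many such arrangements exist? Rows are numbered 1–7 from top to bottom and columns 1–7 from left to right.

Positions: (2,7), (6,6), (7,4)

Branch on row 1: col 2 → 1; col 3 → 0; col 5 → 0.
Sum: 1 + 0 + 0 = 1.

1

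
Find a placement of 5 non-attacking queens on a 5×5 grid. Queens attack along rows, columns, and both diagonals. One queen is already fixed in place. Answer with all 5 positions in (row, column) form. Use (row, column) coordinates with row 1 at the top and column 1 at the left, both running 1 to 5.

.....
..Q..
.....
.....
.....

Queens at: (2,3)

(1,5) (2,3) (3,1) (4,4) (5,2)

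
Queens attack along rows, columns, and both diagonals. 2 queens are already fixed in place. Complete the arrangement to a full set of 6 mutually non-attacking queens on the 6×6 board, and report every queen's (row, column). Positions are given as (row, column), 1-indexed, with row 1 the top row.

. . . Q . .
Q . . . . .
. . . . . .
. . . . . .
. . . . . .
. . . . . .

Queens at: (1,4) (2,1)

Row 3: attacked by (1,4)→{2,4,6}; (2,1)→{1,2}. Safe: 3, 5. Place at column 5.
Row 4: attacked by (1,4)→{1,4}; (2,1)→{1,3}; (3,5)→{4,5,6}. Safe: 2. Place at column 2.
Row 5: attacked by (1,4)→{4}; (2,1)→{1,4}; (3,5)→{3,5}; (4,2)→{1,2,3}. Safe: 6. Place at column 6.
Row 6: attacked by (1,4)→{4}; (2,1)→{1,5}; (3,5)→{2,5}; (4,2)→{2,4}; (5,6)→{5,6}. Safe: 3. Place at column 3.
Columns [4, 1, 5, 2, 6, 3], r−c [-3, 1, -2, 2, -1, 3], r+c [5, 3, 8, 6, 11, 9] are all distinct, so no two queens attack.

(1,4) (2,1) (3,5) (4,2) (5,6) (6,3)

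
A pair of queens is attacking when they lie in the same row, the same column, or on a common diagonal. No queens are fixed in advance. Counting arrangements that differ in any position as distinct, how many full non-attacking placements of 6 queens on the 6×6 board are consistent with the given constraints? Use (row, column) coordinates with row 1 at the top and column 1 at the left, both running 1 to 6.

4

Branch on row 1: col 1 → 0; col 2 → 1; col 3 → 1; col 4 → 1; col 5 → 1; col 6 → 0.
Sum: 0 + 1 + 1 + 1 + 1 + 0 = 4.
(This is the classic 6-queens count.)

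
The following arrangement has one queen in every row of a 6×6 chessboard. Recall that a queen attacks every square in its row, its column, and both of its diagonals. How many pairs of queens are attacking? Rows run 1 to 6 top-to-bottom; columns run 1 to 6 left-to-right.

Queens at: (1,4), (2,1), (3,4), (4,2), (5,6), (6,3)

Same column: (1,4)–(3,4) (column 4).
Same diagonal: (3,4)–(5,6) (|3−5| = |4−6| = 2).
Total attacking pairs: 2.

2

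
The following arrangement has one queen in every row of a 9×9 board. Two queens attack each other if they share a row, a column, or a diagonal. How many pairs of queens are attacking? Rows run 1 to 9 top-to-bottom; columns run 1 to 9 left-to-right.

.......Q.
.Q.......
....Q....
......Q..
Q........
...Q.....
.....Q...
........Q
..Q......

0

All columns are distinct and no two queens satisfy |Δrow| = |Δcol|, so no pair attacks.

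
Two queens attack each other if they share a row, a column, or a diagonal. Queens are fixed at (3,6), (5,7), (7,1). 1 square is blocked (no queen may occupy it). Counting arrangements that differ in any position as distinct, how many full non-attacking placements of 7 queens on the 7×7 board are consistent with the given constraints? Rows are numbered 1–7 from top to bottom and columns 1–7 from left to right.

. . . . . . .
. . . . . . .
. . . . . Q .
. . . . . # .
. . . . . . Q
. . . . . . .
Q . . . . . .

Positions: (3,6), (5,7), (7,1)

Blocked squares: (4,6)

1

Branch on row 1: col 2 → 0; col 5 → 1.
Sum: 0 + 1 = 1.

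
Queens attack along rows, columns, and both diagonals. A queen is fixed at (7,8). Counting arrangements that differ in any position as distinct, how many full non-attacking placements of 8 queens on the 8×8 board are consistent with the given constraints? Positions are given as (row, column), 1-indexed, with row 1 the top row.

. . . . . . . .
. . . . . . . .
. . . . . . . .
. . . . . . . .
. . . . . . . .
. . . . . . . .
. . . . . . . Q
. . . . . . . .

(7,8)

8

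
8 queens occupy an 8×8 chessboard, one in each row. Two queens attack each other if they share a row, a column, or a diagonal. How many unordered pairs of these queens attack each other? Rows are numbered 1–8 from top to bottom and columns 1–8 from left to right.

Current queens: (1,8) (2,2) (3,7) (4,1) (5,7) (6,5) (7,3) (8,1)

4

Same column: (3,7)–(5,7) (column 7); (4,1)–(8,1) (column 1).
Same diagonal: (1,8)–(8,1) (|1−8| = |8−1| = 7); (3,7)–(7,3) (|3−7| = |7−3| = 4).
Total attacking pairs: 4.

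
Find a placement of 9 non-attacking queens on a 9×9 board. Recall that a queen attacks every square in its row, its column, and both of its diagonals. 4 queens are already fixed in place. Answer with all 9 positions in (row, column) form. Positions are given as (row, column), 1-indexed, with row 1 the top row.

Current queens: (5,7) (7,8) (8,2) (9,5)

Row 1: attacked by (5,7)→{3,7}; (7,8)→{2,8}; (8,2)→{2,9}; (9,5)→{5}. Safe: 1, 4, 6. Place at column 4.
Row 2: attacked by (1,4)→{3,4,5}; (5,7)→{4,7}; (7,8)→{3,8}; (8,2)→{2,8}; (9,5)→{5}. Safe: 1, 6, 9. Place at column 6.
Row 3: attacked by (1,4)→{2,4,6}; (2,6)→{5,6,7}; (5,7)→{5,7,9}; (7,8)→{4,8}; (8,2)→{2,7}; (9,5)→{5}. Safe: 1, 3. Place at column 1.
Row 4: attacked by (1,4)→{1,4,7}; (2,6)→{4,6,8}; (3,1)→{1,2}; (5,7)→{6,7,8}; (7,8)→{5,8}; (8,2)→{2,6}; (9,5)→{5}. Safe: 3, 9. Place at column 9.
Row 6: attacked by (1,4)→{4,9}; (2,6)→{2,6}; (3,1)→{1,4}; (4,9)→{7,9}; (5,7)→{6,7,8}; (7,8)→{7,8,9}; (8,2)→{2,4}; (9,5)→{2,5,8}. Safe: 3. Place at column 3.
Columns [4, 6, 1, 9, 7, 3, 8, 2, 5], r−c [-3, -4, 2, -5, -2, 3, -1, 6, 4], r+c [5, 8, 4, 13, 12, 9, 15, 10, 14] are all distinct, so no two queens attack.

(1,4) (2,6) (3,1) (4,9) (5,7) (6,3) (7,8) (8,2) (9,5)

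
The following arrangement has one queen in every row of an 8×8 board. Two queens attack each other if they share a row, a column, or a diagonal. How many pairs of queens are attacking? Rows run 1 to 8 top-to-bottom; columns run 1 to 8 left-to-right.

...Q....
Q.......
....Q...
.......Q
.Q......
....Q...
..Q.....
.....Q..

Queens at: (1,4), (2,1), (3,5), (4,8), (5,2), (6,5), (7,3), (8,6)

2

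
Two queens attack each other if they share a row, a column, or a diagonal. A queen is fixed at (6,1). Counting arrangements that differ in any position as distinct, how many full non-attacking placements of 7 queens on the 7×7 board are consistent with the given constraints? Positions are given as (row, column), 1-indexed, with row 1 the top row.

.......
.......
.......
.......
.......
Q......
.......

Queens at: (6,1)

7

Branch on row 1: col 2 → 1; col 3 → 1; col 4 → 2; col 5 → 2; col 7 → 1.
Sum: 1 + 1 + 2 + 2 + 1 = 7.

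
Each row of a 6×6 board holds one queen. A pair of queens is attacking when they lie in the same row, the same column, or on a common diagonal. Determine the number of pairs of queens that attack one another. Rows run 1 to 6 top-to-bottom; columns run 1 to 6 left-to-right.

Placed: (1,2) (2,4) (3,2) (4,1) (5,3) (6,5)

Same column: (1,2)–(3,2) (column 2).
Same diagonal: (3,2)–(4,1) (|3−4| = |2−1| = 1); (3,2)–(6,5) (|3−6| = |2−5| = 3).
Total attacking pairs: 3.

3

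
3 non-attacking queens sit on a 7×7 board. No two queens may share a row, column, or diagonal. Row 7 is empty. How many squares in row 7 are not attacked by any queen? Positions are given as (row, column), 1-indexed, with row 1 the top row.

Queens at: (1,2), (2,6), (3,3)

2

(1,2) attacks row 7 at column 2.
(2,6) attacks row 7 at column 6 and diagonals 1.
(3,3) attacks row 7 at column 3 and diagonals 7.
Attacked columns: {1, 2, 3, 6, 7}. Safe: {4, 5}.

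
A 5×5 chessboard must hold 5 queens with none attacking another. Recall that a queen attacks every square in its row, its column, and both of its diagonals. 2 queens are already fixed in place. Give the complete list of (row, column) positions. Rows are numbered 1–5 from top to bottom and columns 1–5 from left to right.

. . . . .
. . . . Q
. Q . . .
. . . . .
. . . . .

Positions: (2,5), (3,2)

(1,3) (2,5) (3,2) (4,4) (5,1)

Row 1: attacked by (2,5)→{4,5}; (3,2)→{2,4}. Safe: 1, 3. Place at column 3.
Row 4: attacked by (1,3)→{3}; (2,5)→{3,5}; (3,2)→{1,2,3}. Safe: 4. Place at column 4.
Row 5: attacked by (1,3)→{3}; (2,5)→{2,5}; (3,2)→{2,4}; (4,4)→{3,4,5}. Safe: 1. Place at column 1.
Columns [3, 5, 2, 4, 1], r−c [-2, -3, 1, 0, 4], r+c [4, 7, 5, 8, 6] are all distinct, so no two queens attack.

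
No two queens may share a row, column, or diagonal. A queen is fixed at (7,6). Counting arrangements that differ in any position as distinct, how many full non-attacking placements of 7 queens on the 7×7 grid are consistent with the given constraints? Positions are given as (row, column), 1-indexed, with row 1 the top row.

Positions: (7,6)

Branch on row 1: col 1 → 1; col 2 → 4; col 3 → 1; col 4 → 1; col 5 → 0; col 7 → 0.
Sum: 1 + 4 + 1 + 1 + 0 + 0 = 7.

7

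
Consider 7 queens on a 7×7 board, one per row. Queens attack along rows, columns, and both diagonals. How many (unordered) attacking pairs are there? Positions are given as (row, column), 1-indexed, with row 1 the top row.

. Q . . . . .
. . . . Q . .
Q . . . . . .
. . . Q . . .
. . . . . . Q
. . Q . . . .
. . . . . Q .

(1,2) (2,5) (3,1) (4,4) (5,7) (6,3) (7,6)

All columns are distinct and no two queens satisfy |Δrow| = |Δcol|, so no pair attacks.

0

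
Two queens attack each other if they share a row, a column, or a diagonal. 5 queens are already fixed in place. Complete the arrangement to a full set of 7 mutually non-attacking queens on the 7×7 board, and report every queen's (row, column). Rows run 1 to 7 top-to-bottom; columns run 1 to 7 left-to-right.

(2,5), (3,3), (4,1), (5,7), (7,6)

(1,2) (2,5) (3,3) (4,1) (5,7) (6,4) (7,6)

Row 1: attacked by (2,5)→{4,5,6}; (3,3)→{1,3,5}; (4,1)→{1,4}; (5,7)→{3,7}; (7,6)→{6}. Safe: 2. Place at column 2.
Row 6: attacked by (1,2)→{2,7}; (2,5)→{1,5}; (3,3)→{3,6}; (4,1)→{1,3}; (5,7)→{6,7}; (7,6)→{5,6,7}. Safe: 4. Place at column 4.
Columns [2, 5, 3, 1, 7, 4, 6], r−c [-1, -3, 0, 3, -2, 2, 1], r+c [3, 7, 6, 5, 12, 10, 13] are all distinct, so no two queens attack.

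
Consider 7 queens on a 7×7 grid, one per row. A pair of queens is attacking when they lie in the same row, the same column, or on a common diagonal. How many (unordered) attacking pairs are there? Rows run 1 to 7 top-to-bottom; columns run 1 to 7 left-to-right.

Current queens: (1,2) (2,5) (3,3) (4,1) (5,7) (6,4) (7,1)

1

Same column: (4,1)–(7,1) (column 1).
Total attacking pairs: 1.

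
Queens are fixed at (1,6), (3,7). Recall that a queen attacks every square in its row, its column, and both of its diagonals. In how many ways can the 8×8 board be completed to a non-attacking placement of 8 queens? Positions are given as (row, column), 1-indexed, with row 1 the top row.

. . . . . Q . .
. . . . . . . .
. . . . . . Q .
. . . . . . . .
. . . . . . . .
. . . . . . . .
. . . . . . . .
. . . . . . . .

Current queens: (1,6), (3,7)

7

Branch on row 2: col 1 → 0; col 2 → 2; col 3 → 3; col 4 → 2.
Sum: 0 + 2 + 3 + 2 = 7.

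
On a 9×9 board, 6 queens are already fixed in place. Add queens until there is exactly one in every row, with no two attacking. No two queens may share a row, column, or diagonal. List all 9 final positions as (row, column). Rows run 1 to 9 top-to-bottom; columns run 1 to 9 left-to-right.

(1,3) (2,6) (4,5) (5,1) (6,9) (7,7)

(1,3) (2,6) (3,8) (4,5) (5,1) (6,9) (7,7) (8,2) (9,4)

Row 3: attacked by (1,3)→{1,3,5}; (2,6)→{5,6,7}; (4,5)→{4,5,6}; (5,1)→{1,3}; (6,9)→{6,9}; (7,7)→{3,7}. Safe: 2, 8. Place at column 8.
Row 8: attacked by (1,3)→{3}; (2,6)→{6}; (3,8)→{3,8}; (4,5)→{1,5,9}; (5,1)→{1,4}; (6,9)→{7,9}; (7,7)→{6,7,8}. Safe: 2. Place at column 2.
Row 9: attacked by (1,3)→{3}; (2,6)→{6}; (3,8)→{2,8}; (4,5)→{5}; (5,1)→{1,5}; (6,9)→{6,9}; (7,7)→{5,7,9}; (8,2)→{1,2,3}. Safe: 4. Place at column 4.
Columns [3, 6, 8, 5, 1, 9, 7, 2, 4], r−c [-2, -4, -5, -1, 4, -3, 0, 6, 5], r+c [4, 8, 11, 9, 6, 15, 14, 10, 13] are all distinct, so no two queens attack.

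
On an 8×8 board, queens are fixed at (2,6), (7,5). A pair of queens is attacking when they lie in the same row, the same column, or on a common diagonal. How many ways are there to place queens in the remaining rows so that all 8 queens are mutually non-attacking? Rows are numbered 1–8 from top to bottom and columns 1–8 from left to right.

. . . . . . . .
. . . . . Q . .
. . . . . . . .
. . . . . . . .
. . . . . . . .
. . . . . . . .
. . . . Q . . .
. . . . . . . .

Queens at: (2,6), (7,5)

2

Branch on row 1: col 1 → 0; col 2 → 0; col 3 → 1; col 4 → 1; col 8 → 0.
Sum: 0 + 0 + 1 + 1 + 0 = 2.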